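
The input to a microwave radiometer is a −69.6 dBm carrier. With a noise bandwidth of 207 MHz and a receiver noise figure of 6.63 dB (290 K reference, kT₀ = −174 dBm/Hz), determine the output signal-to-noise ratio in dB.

14.6 dB

Noise floor: N = −174 + 10 log₁₀(B) + NF
10 log₁₀(2.07×10⁸) = 83.16 dB
N = −174 + 83.16 + 6.63 = −84.21 dBm
SNR = P_sig − N = −69.6 − (−84.21) = 14.61 dB → 14.6 dB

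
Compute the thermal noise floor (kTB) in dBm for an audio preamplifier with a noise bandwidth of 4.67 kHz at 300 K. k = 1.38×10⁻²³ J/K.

P_n = kTB = 1.38×10⁻²³ × 300 × 4.67×10³ = 1.93×10⁻¹⁷ W
In dBm: 10 log₁₀(1.93×10⁻¹⁷ / 10⁻³) = −137.1 dBm

−137.1 dBm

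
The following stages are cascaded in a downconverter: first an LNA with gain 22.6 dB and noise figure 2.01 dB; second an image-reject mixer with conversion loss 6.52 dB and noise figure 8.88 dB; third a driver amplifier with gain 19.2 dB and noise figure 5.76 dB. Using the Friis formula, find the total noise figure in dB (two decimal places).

Convert to linear (a loss of L dB is a gain of −L dB): F_i = 10^(NF_i/10), G_i = 10^(G_i,dB/10)
  Stage 1: F_1 = 10^(2.01/10) = 1.589, G_1 = 10^(22.6/10) = 182.0
  Stage 2: F_2 = 10^(8.88/10) = 7.727, G_2 = 10^(−6.52/10) = 0.2228
  Stage 3: F_3 = 10^(5.76/10) = 3.767, G_3 = 10^(19.2/10) = 83.18
Friis cascade:
  F = 1.589 + (7.727 − 1)/182.0 + (3.767 − 1)/40.55 = 1.694
NF = 10 log₁₀(1.694) = 2.29 dB

2.29 dB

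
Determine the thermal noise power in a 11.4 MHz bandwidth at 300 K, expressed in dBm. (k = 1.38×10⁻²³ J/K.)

P_n = kTB = 1.38×10⁻²³ × 300 × 1.14×10⁷ = 4.72×10⁻¹⁴ W
In dBm: 10 log₁₀(4.72×10⁻¹⁴ / 10⁻³) = −103.3 dBm

−103.3 dBm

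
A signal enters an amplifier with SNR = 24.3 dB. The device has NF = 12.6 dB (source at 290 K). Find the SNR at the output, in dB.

By definition F = SNR_in/SNR_out, so in dB: SNR_out = SNR_in − NF
SNR_out = 24.3 − 12.6 = 11.7 dB

11.7 dB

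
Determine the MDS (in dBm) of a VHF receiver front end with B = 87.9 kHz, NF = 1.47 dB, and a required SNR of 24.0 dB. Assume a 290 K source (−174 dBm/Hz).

Sensitivity = −174 + 10 log₁₀(B) + NF + SNR_min
= −174 + 49.44 + 1.47 + 24.0
= −99.09 dBm → −99.1 dBm

−99.1 dBm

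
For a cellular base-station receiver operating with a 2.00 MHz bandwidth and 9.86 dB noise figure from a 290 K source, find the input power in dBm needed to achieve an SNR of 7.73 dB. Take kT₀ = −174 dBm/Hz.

Sensitivity = −174 + 10 log₁₀(B) + NF + SNR_min
= −174 + 63.01 + 9.86 + 7.73
= −93.40 dBm → −93.4 dBm

−93.4 dBm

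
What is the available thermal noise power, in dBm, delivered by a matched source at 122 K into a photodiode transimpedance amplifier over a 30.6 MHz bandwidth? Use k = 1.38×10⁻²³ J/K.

−102.9 dBm

P_n = kTB = 1.38×10⁻²³ × 122 × 3.06×10⁷ = 5.15×10⁻¹⁴ W
In dBm: 10 log₁₀(5.15×10⁻¹⁴ / 10⁻³) = −102.9 dBm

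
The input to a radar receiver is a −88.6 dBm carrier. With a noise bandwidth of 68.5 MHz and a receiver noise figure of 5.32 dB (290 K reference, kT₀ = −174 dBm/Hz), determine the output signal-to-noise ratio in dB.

Noise floor: N = −174 + 10 log₁₀(B) + NF
10 log₁₀(6.85×10⁷) = 78.36 dB
N = −174 + 78.36 + 5.32 = −90.32 dBm
SNR = P_sig − N = −88.6 − (−90.32) = 1.72 dB → 1.7 dB

1.7 dB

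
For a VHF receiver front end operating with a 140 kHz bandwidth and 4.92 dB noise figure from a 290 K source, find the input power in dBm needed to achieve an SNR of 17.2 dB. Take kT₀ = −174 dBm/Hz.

−100.4 dBm

Sensitivity = −174 + 10 log₁₀(B) + NF + SNR_min
= −174 + 51.46 + 4.92 + 17.2
= −100.42 dBm → −100.4 dBm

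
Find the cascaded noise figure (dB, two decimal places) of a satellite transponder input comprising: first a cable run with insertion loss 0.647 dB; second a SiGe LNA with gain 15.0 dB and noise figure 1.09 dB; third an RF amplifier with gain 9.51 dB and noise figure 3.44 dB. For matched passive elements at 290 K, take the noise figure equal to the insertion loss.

1.86 dB

Convert to linear (a loss of L dB is a gain of −L dB): F_i = 10^(NF_i/10), G_i = 10^(G_i,dB/10)
  Stage 1: F_1 = 10^(0.647/10) = 1.161, G_1 = 10^(−0.647/10) = 0.8616
  Stage 2: F_2 = 10^(1.09/10) = 1.285, G_2 = 10^(15.0/10) = 31.62
  Stage 3: F_3 = 10^(3.44/10) = 2.208, G_3 = 10^(9.51/10) = 8.933
Friis cascade:
  F = 1.161 + (1.285 − 1)/0.8616 + (2.208 − 1)/27.25 = 1.536
NF = 10 log₁₀(1.536) = 1.86 dB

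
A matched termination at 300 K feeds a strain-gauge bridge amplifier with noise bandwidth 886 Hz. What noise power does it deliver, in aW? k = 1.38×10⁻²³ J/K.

3.67 aW

P_n = kTB = 1.38×10⁻²³ × 300 × 8.86×10² = 3.67×10⁻¹⁸ W = 3.67 aW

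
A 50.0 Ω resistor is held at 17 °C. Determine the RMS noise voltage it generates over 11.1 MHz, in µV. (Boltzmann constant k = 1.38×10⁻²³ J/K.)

2.98 µV

T = 17 °C + 273.15 = 290.15 K
V_n = √(4kTRB)
4kTRB = 4 × 1.38×10⁻²³ × 290.15 × 5.00×10¹ × 1.11×10⁷ = 8.89×10⁻¹² V²
V_n = √(8.89×10⁻¹²) = 2.98×10⁻⁶ V = 2.98 µV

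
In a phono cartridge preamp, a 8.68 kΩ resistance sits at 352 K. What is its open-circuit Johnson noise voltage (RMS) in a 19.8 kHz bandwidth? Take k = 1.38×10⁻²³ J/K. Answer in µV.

V_n = √(4kTRB)
4kTRB = 4 × 1.38×10⁻²³ × 352 × 8.68×10³ × 1.98×10⁴ = 3.34×10⁻¹² V²
V_n = √(3.34×10⁻¹²) = 1.83×10⁻⁶ V = 1.83 µV

1.83 µV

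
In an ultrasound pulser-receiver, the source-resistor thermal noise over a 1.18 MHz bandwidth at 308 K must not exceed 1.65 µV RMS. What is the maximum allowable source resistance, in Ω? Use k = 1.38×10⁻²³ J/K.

136 Ω

Johnson–Nyquist: V_n = √(4kTRB) ⇒ R = V_n² / (4kTB)
4kTB = 4 × 1.38×10⁻²³ × 308 × 1.18×10⁶ = 2.01×10⁻¹⁴
R = (1.65×10⁻⁶)² / 2.01×10⁻¹⁴ = 1.36×10² Ω = 136 Ω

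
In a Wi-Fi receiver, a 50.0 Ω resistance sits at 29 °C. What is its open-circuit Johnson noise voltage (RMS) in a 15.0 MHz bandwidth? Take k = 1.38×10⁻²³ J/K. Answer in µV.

3.54 µV

T = 29 °C + 273.15 = 302.15 K
V_n = √(4kTRB)
4kTRB = 4 × 1.38×10⁻²³ × 302.15 × 5.00×10¹ × 1.50×10⁷ = 1.25×10⁻¹¹ V²
V_n = √(1.25×10⁻¹¹) = 3.54×10⁻⁶ V = 3.54 µV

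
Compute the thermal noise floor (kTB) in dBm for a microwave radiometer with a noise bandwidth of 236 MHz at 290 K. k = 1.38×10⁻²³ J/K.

P_n = kTB = 1.38×10⁻²³ × 290 × 2.36×10⁸ = 9.44×10⁻¹³ W
In dBm: 10 log₁₀(9.44×10⁻¹³ / 10⁻³) = −90.2 dBm

−90.2 dBm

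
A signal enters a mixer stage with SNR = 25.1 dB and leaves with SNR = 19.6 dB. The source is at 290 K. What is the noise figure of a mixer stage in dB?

5.5 dB

NF (dB) = SNR_in(dB) − SNR_out(dB) when the source is at T₀
NF = 25.1 − 19.6 = 5.5 dB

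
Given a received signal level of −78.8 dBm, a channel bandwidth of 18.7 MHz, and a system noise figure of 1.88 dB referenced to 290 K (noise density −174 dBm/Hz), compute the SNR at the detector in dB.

20.6 dB

Noise floor: N = −174 + 10 log₁₀(B) + NF
10 log₁₀(1.87×10⁷) = 72.72 dB
N = −174 + 72.72 + 1.88 = −99.40 dBm
SNR = P_sig − N = −78.8 − (−99.40) = 20.60 dB → 20.6 dB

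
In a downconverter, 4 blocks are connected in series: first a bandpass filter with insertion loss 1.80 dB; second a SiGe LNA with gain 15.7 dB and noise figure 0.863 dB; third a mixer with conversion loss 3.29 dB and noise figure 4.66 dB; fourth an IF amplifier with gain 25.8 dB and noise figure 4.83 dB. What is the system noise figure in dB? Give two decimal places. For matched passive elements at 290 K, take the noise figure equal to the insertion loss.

3.23 dB

Convert to linear (a loss of L dB is a gain of −L dB): F_i = 10^(NF_i/10), G_i = 10^(G_i,dB/10)
  Stage 1: F_1 = 10^(1.80/10) = 1.514, G_1 = 10^(−1.80/10) = 0.6607
  Stage 2: F_2 = 10^(0.863/10) = 1.220, G_2 = 10^(15.7/10) = 37.15
  Stage 3: F_3 = 10^(4.66/10) = 2.924, G_3 = 10^(−3.29/10) = 0.4688
  Stage 4: F_4 = 10^(4.83/10) = 3.041, G_4 = 10^(25.8/10) = 380.2
Friis cascade:
  F = 1.514 + (1.220 − 1)/0.6607 + (2.924 − 1)/24.55 + (3.041 − 1)/11.51 = 2.102
NF = 10 log₁₀(2.102) = 3.23 dB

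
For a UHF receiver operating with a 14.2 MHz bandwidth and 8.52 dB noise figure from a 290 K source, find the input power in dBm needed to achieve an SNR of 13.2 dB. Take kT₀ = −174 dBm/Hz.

−80.8 dBm

Sensitivity = −174 + 10 log₁₀(B) + NF + SNR_min
= −174 + 71.52 + 8.52 + 13.2
= −80.76 dBm → −80.8 dBm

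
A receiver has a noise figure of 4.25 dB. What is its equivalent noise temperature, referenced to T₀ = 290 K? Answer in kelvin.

F = 10^(4.25/10) = 2.66073
T_e = (F − 1)·T₀ = (2.66073 − 1) × 290 = 482 K

482 K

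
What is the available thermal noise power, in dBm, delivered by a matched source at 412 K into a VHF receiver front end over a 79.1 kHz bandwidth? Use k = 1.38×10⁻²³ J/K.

P_n = kTB = 1.38×10⁻²³ × 412 × 7.91×10⁴ = 4.50×10⁻¹⁶ W
In dBm: 10 log₁₀(4.50×10⁻¹⁶ / 10⁻³) = −123.5 dBm

−123.5 dBm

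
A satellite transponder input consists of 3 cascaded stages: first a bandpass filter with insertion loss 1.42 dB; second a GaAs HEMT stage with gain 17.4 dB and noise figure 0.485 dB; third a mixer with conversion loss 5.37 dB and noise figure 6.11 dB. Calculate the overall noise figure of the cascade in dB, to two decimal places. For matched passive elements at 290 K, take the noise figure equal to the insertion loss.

Convert to linear (a loss of L dB is a gain of −L dB): F_i = 10^(NF_i/10), G_i = 10^(G_i,dB/10)
  Stage 1: F_1 = 10^(1.42/10) = 1.387, G_1 = 10^(−1.42/10) = 0.7211
  Stage 2: F_2 = 10^(0.485/10) = 1.118, G_2 = 10^(17.4/10) = 54.95
  Stage 3: F_3 = 10^(6.11/10) = 4.083, G_3 = 10^(−5.37/10) = 0.2904
Friis cascade:
  F = 1.387 + (1.118 − 1)/0.7211 + (4.083 − 1)/39.63 = 1.628
NF = 10 log₁₀(1.628) = 2.12 dB

2.12 dB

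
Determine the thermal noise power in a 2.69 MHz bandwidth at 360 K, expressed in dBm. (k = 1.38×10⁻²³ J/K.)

P_n = kTB = 1.38×10⁻²³ × 360 × 2.69×10⁶ = 1.34×10⁻¹⁴ W
In dBm: 10 log₁₀(1.34×10⁻¹⁴ / 10⁻³) = −108.7 dBm

−108.7 dBm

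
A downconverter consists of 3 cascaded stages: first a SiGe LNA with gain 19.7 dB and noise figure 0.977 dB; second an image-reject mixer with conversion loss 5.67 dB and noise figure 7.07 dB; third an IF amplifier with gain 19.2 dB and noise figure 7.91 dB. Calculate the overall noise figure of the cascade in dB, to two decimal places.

1.76 dB

Convert to linear (a loss of L dB is a gain of −L dB): F_i = 10^(NF_i/10), G_i = 10^(G_i,dB/10)
  Stage 1: F_1 = 10^(0.977/10) = 1.252, G_1 = 10^(19.7/10) = 93.33
  Stage 2: F_2 = 10^(7.07/10) = 5.093, G_2 = 10^(−5.67/10) = 0.2710
  Stage 3: F_3 = 10^(7.91/10) = 6.180, G_3 = 10^(19.2/10) = 83.18
Friis cascade:
  F = 1.252 + (5.093 − 1)/93.33 + (6.180 − 1)/25.29 = 1.501
NF = 10 log₁₀(1.501) = 1.76 dB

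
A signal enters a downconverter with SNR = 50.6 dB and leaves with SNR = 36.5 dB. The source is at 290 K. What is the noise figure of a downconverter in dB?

NF (dB) = SNR_in(dB) − SNR_out(dB) when the source is at T₀
NF = 50.6 − 36.5 = 14.1 dB

14.1 dB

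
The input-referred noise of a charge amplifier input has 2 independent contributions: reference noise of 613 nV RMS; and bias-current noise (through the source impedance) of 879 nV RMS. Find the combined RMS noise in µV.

Uncorrelated sources add in power (mean-square): V_tot = √(ΣV_i²)
V_tot = √[(6.13×10⁻⁷)² + (8.79×10⁻⁷)²] = 1.07×10⁻⁶ V = 1.07 µV

1.07 µV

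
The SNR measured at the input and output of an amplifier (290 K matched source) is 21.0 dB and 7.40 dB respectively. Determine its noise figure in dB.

NF (dB) = SNR_in(dB) − SNR_out(dB) when the source is at T₀
NF = 21.0 − 7.40 = 13.60 dB

13.60 dB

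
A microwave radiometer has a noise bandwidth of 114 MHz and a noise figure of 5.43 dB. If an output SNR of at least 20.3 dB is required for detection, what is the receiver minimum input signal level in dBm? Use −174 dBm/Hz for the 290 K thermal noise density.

Sensitivity = −174 + 10 log₁₀(B) + NF + SNR_min
= −174 + 80.57 + 5.43 + 20.3
= −67.70 dBm → −67.7 dBm

−67.7 dBm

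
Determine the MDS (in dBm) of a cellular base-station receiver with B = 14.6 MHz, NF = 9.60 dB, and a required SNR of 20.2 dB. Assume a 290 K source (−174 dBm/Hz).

−72.6 dBm

Sensitivity = −174 + 10 log₁₀(B) + NF + SNR_min
= −174 + 71.64 + 9.60 + 20.2
= −72.56 dBm → −72.6 dBm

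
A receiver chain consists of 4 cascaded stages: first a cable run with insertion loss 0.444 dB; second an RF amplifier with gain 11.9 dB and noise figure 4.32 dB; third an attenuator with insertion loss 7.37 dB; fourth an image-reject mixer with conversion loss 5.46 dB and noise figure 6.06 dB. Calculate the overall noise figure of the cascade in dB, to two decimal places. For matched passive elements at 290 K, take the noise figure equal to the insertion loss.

Convert to linear (a loss of L dB is a gain of −L dB): F_i = 10^(NF_i/10), G_i = 10^(G_i,dB/10)
  Stage 1: F_1 = 10^(0.444/10) = 1.108, G_1 = 10^(−0.444/10) = 0.9028
  Stage 2: F_2 = 10^(4.32/10) = 2.704, G_2 = 10^(11.9/10) = 15.49
  Stage 3: F_3 = 10^(7.37/10) = 5.458, G_3 = 10^(−7.37/10) = 0.1832
  Stage 4: F_4 = 10^(6.06/10) = 4.036, G_4 = 10^(−5.46/10) = 0.2844
Friis cascade:
  F = 1.108 + (2.704 − 1)/0.9028 + (5.458 − 1)/13.98 + (4.036 − 1)/2.562 = 4.499
NF = 10 log₁₀(4.499) = 6.53 dB

6.53 dB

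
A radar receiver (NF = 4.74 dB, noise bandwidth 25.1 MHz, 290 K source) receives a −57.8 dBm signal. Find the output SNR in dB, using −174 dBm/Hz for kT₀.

Noise floor: N = −174 + 10 log₁₀(B) + NF
10 log₁₀(2.51×10⁷) = 74 dB
N = −174 + 74 + 4.74 = −95.26 dBm
SNR = P_sig − N = −57.8 − (−95.26) = 37.46 dB → 37.5 dB

37.5 dB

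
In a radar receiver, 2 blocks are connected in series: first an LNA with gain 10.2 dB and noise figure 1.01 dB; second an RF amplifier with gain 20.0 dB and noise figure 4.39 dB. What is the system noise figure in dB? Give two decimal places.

Convert to linear (a loss of L dB is a gain of −L dB): F_i = 10^(NF_i/10), G_i = 10^(G_i,dB/10)
  Stage 1: F_1 = 10^(1.01/10) = 1.262, G_1 = 10^(10.2/10) = 10.47
  Stage 2: F_2 = 10^(4.39/10) = 2.748, G_2 = 10^(20.0/10) = 100.0
Friis cascade:
  F = 1.262 + (2.748 − 1)/10.47 = 1.429
NF = 10 log₁₀(1.429) = 1.55 dB

1.55 dB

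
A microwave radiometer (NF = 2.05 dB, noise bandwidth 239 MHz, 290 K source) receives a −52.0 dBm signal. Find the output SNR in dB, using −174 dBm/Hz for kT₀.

Noise floor: N = −174 + 10 log₁₀(B) + NF
10 log₁₀(2.39×10⁸) = 83.78 dB
N = −174 + 83.78 + 2.05 = −88.17 dBm
SNR = P_sig − N = −52.0 − (−88.17) = 36.17 dB → 36.2 dB

36.2 dB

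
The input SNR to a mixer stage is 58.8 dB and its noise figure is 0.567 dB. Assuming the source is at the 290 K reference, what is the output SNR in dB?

58.233 dB

By definition F = SNR_in/SNR_out, so in dB: SNR_out = SNR_in − NF
SNR_out = 58.8 − 0.567 = 58.233 dB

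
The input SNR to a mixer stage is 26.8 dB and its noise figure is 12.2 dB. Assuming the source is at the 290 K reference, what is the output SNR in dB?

14.6 dB

By definition F = SNR_in/SNR_out, so in dB: SNR_out = SNR_in − NF
SNR_out = 26.8 − 12.2 = 14.6 dB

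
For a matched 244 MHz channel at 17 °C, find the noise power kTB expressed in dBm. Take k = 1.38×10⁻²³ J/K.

T = 17 °C + 273.15 = 290.15 K
P_n = kTB = 1.38×10⁻²³ × 290.15 × 2.44×10⁸ = 9.77×10⁻¹³ W
In dBm: 10 log₁₀(9.77×10⁻¹³ / 10⁻³) = −90.1 dBm

−90.1 dBm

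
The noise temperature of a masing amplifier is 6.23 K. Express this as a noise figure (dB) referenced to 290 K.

0.092 dB

F = 1 + T_e/T₀ = 1 + 6.23/290 = 1.02148
NF = 10 log₁₀(1.02148) = 0.092 dB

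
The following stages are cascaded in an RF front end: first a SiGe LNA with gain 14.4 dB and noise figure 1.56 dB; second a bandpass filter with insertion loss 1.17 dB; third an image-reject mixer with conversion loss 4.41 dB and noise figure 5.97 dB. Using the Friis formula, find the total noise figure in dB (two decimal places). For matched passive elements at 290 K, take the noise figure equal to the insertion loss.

Convert to linear (a loss of L dB is a gain of −L dB): F_i = 10^(NF_i/10), G_i = 10^(G_i,dB/10)
  Stage 1: F_1 = 10^(1.56/10) = 1.432, G_1 = 10^(14.4/10) = 27.54
  Stage 2: F_2 = 10^(1.17/10) = 1.309, G_2 = 10^(−1.17/10) = 0.7638
  Stage 3: F_3 = 10^(5.97/10) = 3.954, G_3 = 10^(−4.41/10) = 0.3622
Friis cascade:
  F = 1.432 + (1.309 − 1)/27.54 + (3.954 − 1)/21.04 = 1.584
NF = 10 log₁₀(1.584) = 2.00 dB

2.00 dB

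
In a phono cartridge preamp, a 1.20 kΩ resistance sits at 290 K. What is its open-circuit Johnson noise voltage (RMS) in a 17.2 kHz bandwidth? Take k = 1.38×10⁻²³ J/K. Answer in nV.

575 nV

V_n = √(4kTRB)
4kTRB = 4 × 1.38×10⁻²³ × 290 × 1.20×10³ × 1.72×10⁴ = 3.30×10⁻¹³ V²
V_n = √(3.30×10⁻¹³) = 5.75×10⁻⁷ V = 575 nV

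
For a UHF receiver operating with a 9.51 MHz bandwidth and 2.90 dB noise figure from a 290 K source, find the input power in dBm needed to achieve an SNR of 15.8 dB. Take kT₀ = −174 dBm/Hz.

Sensitivity = −174 + 10 log₁₀(B) + NF + SNR_min
= −174 + 69.78 + 2.90 + 15.8
= −85.52 dBm → −85.5 dBm

−85.5 dBm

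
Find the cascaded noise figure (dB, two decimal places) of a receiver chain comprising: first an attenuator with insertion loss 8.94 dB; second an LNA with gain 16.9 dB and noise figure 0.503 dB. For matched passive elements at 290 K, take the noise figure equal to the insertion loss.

Convert to linear (a loss of L dB is a gain of −L dB): F_i = 10^(NF_i/10), G_i = 10^(G_i,dB/10)
  Stage 1: F_1 = 10^(8.94/10) = 7.834, G_1 = 10^(−8.94/10) = 0.1276
  Stage 2: F_2 = 10^(0.503/10) = 1.123, G_2 = 10^(16.9/10) = 48.98
Friis cascade:
  F = 7.834 + (1.123 − 1)/0.1276 = 8.796
NF = 10 log₁₀(8.796) = 9.44 dB

9.44 dB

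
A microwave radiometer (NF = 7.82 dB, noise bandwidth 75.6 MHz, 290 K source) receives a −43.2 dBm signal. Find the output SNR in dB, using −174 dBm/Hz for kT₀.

44.2 dB

Noise floor: N = −174 + 10 log₁₀(B) + NF
10 log₁₀(7.56×10⁷) = 78.79 dB
N = −174 + 78.79 + 7.82 = −87.39 dBm
SNR = P_sig − N = −43.2 − (−87.39) = 44.19 dB → 44.2 dB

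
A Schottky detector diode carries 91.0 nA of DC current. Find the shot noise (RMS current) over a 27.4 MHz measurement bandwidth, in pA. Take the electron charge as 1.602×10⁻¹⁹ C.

894 pA

I_n = √(2qI·B)
2qI·B = 2 × 1.602×10⁻¹⁹ × 9.10×10⁻⁸ × 2.74×10⁷ = 7.99×10⁻¹⁹ A²
I_n = √(7.99×10⁻¹⁹) = 8.94×10⁻¹⁰ A = 894 pA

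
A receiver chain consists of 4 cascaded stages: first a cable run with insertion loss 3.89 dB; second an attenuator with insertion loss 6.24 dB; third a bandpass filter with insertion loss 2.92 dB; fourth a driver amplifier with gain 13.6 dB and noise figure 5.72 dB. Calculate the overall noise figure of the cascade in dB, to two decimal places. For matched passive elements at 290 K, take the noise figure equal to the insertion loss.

Convert to linear (a loss of L dB is a gain of −L dB): F_i = 10^(NF_i/10), G_i = 10^(G_i,dB/10)
  Stage 1: F_1 = 10^(3.89/10) = 2.449, G_1 = 10^(−3.89/10) = 0.4083
  Stage 2: F_2 = 10^(6.24/10) = 4.207, G_2 = 10^(−6.24/10) = 0.2377
  Stage 3: F_3 = 10^(2.92/10) = 1.959, G_3 = 10^(−2.92/10) = 0.5105
  Stage 4: F_4 = 10^(5.72/10) = 3.733, G_4 = 10^(13.6/10) = 22.91
Friis cascade:
  F = 2.449 + (4.207 − 1)/0.4083 + (1.959 − 1)/0.09705 + (3.733 − 1)/0.04955 = 75.34
NF = 10 log₁₀(75.34) = 18.77 dB

18.77 dB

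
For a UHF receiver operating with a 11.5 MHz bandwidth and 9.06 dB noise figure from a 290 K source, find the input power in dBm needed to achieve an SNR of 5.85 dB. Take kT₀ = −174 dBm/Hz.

Sensitivity = −174 + 10 log₁₀(B) + NF + SNR_min
= −174 + 70.61 + 9.06 + 5.85
= −88.48 dBm → −88.5 dBm

−88.5 dBm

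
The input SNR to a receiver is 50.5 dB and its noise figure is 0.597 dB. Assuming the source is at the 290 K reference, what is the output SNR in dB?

By definition F = SNR_in/SNR_out, so in dB: SNR_out = SNR_in − NF
SNR_out = 50.5 − 0.597 = 49.903 dB

49.903 dB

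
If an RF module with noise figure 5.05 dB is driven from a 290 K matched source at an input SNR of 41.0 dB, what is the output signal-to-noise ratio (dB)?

By definition F = SNR_in/SNR_out, so in dB: SNR_out = SNR_in − NF
SNR_out = 41.0 − 5.05 = 35.95 dB

35.95 dB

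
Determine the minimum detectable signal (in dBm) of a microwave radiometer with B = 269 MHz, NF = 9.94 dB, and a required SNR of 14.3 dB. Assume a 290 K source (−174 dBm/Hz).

Sensitivity = −174 + 10 log₁₀(B) + NF + SNR_min
= −174 + 84.3 + 9.94 + 14.3
= −65.46 dBm → −65.5 dBm

−65.5 dBm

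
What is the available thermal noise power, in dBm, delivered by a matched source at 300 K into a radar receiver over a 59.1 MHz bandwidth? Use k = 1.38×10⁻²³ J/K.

−96.1 dBm

P_n = kTB = 1.38×10⁻²³ × 300 × 5.91×10⁷ = 2.45×10⁻¹³ W
In dBm: 10 log₁₀(2.45×10⁻¹³ / 10⁻³) = −96.1 dBm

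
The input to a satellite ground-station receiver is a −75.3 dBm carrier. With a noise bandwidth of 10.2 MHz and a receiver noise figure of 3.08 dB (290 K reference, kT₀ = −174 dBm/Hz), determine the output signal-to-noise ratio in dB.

Noise floor: N = −174 + 10 log₁₀(B) + NF
10 log₁₀(1.02×10⁷) = 70.09 dB
N = −174 + 70.09 + 3.08 = −100.83 dBm
SNR = P_sig − N = −75.3 − (−100.83) = 25.53 dB → 25.5 dB

25.5 dB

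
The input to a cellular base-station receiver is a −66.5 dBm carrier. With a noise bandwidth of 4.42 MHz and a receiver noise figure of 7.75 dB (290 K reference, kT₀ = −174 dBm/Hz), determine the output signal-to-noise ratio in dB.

Noise floor: N = −174 + 10 log₁₀(B) + NF
10 log₁₀(4.42×10⁶) = 66.45 dB
N = −174 + 66.45 + 7.75 = −99.80 dBm
SNR = P_sig − N = −66.5 − (−99.80) = 33.30 dB → 33.3 dB

33.3 dB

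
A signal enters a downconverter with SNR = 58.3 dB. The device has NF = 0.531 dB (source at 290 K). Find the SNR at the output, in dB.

57.769 dB

By definition F = SNR_in/SNR_out, so in dB: SNR_out = SNR_in − NF
SNR_out = 58.3 − 0.531 = 57.769 dB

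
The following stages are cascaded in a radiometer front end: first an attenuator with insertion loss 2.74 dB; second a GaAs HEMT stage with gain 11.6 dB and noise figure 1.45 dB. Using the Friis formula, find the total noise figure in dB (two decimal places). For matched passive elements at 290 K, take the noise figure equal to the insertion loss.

4.19 dB

Convert to linear (a loss of L dB is a gain of −L dB): F_i = 10^(NF_i/10), G_i = 10^(G_i,dB/10)
  Stage 1: F_1 = 10^(2.74/10) = 1.879, G_1 = 10^(−2.74/10) = 0.5321
  Stage 2: F_2 = 10^(1.45/10) = 1.396, G_2 = 10^(11.6/10) = 14.45
Friis cascade:
  F = 1.879 + (1.396 − 1)/0.5321 = 2.624
NF = 10 log₁₀(2.624) = 4.19 dB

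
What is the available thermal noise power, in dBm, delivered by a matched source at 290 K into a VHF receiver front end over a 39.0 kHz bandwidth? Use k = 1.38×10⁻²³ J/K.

−128.1 dBm

P_n = kTB = 1.38×10⁻²³ × 290 × 3.90×10⁴ = 1.56×10⁻¹⁶ W
In dBm: 10 log₁₀(1.56×10⁻¹⁶ / 10⁻³) = −128.1 dBm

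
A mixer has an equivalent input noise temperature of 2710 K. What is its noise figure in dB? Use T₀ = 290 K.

10.15 dB

F = 1 + T_e/T₀ = 1 + 2710/290 = 10.3448
NF = 10 log₁₀(10.3448) = 10.15 dB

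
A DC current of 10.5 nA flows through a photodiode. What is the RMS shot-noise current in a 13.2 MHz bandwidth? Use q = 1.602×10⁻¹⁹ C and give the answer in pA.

211 pA

I_n = √(2qI·B)
2qI·B = 2 × 1.602×10⁻¹⁹ × 1.05×10⁻⁸ × 1.32×10⁷ = 4.44×10⁻²⁰ A²
I_n = √(4.44×10⁻²⁰) = 2.11×10⁻¹⁰ A = 211 pA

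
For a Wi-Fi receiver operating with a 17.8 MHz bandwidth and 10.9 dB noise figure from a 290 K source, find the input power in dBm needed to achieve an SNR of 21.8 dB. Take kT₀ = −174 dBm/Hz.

Sensitivity = −174 + 10 log₁₀(B) + NF + SNR_min
= −174 + 72.5 + 10.9 + 21.8
= −68.8 dBm → −68.8 dBm

−68.8 dBm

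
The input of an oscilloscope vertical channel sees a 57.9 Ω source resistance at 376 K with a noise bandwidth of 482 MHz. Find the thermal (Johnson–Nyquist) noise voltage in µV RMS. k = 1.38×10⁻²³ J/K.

V_n = √(4kTRB)
4kTRB = 4 × 1.38×10⁻²³ × 376 × 5.79×10¹ × 4.82×10⁸ = 5.79×10⁻¹⁰ V²
V_n = √(5.79×10⁻¹⁰) = 2.41×10⁻⁵ V = 24.1 µV

24.1 µV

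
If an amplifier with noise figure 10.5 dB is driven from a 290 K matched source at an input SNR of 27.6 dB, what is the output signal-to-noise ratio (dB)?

By definition F = SNR_in/SNR_out, so in dB: SNR_out = SNR_in − NF
SNR_out = 27.6 − 10.5 = 17.1 dB

17.1 dB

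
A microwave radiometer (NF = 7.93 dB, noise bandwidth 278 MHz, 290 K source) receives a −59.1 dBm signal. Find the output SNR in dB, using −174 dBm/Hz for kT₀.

Noise floor: N = −174 + 10 log₁₀(B) + NF
10 log₁₀(2.78×10⁸) = 84.44 dB
N = −174 + 84.44 + 7.93 = −81.63 dBm
SNR = P_sig − N = −59.1 − (−81.63) = 22.53 dB → 22.5 dB

22.5 dB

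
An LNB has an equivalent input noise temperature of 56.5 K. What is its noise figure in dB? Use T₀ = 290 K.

0.773 dB

F = 1 + T_e/T₀ = 1 + 56.5/290 = 1.19483
NF = 10 log₁₀(1.19483) = 0.773 dB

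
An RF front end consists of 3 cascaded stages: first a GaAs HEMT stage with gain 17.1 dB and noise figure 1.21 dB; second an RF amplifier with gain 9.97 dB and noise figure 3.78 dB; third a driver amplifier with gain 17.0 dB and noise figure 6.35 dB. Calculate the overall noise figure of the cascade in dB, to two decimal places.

Convert to linear (a loss of L dB is a gain of −L dB): F_i = 10^(NF_i/10), G_i = 10^(G_i,dB/10)
  Stage 1: F_1 = 10^(1.21/10) = 1.321, G_1 = 10^(17.1/10) = 51.29
  Stage 2: F_2 = 10^(3.78/10) = 2.388, G_2 = 10^(9.97/10) = 9.931
  Stage 3: F_3 = 10^(6.35/10) = 4.315, G_3 = 10^(17.0/10) = 50.12
Friis cascade:
  F = 1.321 + (2.388 − 1)/51.29 + (4.315 − 1)/509.3 = 1.355
NF = 10 log₁₀(1.355) = 1.32 dB

1.32 dB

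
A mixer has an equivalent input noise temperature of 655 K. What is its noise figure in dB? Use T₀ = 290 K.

5.13 dB

F = 1 + T_e/T₀ = 1 + 655/290 = 3.25862
NF = 10 log₁₀(3.25862) = 5.13 dB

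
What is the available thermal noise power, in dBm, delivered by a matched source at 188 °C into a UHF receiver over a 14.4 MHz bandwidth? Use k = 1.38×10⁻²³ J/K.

T = 188 °C + 273.15 = 461.15 K
P_n = kTB = 1.38×10⁻²³ × 461.15 × 1.44×10⁷ = 9.16×10⁻¹⁴ W
In dBm: 10 log₁₀(9.16×10⁻¹⁴ / 10⁻³) = −100.4 dBm

−100.4 dBm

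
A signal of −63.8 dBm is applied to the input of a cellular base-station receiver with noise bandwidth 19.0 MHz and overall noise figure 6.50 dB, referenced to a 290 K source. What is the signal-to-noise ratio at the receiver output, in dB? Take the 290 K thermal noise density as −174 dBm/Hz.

Noise floor: N = −174 + 10 log₁₀(B) + NF
10 log₁₀(1.90×10⁷) = 72.79 dB
N = −174 + 72.79 + 6.50 = −94.71 dBm
SNR = P_sig − N = −63.8 − (−94.71) = 30.91 dB → 30.9 dB

30.9 dB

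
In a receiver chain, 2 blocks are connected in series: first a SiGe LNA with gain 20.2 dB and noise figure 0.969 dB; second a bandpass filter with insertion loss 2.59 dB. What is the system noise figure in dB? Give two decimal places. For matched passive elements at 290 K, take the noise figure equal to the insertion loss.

1.00 dB

Convert to linear (a loss of L dB is a gain of −L dB): F_i = 10^(NF_i/10), G_i = 10^(G_i,dB/10)
  Stage 1: F_1 = 10^(0.969/10) = 1.250, G_1 = 10^(20.2/10) = 104.7
  Stage 2: F_2 = 10^(2.59/10) = 1.816, G_2 = 10^(−2.59/10) = 0.5508
Friis cascade:
  F = 1.250 + (1.816 − 1)/104.7 = 1.258
NF = 10 log₁₀(1.258) = 1.00 dB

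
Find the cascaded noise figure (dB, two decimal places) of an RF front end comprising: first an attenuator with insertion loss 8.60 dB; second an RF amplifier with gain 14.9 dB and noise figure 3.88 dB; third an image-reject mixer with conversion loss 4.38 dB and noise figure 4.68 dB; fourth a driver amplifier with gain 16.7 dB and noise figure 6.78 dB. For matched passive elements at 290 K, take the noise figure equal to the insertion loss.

13.13 dB

Convert to linear (a loss of L dB is a gain of −L dB): F_i = 10^(NF_i/10), G_i = 10^(G_i,dB/10)
  Stage 1: F_1 = 10^(8.60/10) = 7.244, G_1 = 10^(−8.60/10) = 0.1380
  Stage 2: F_2 = 10^(3.88/10) = 2.443, G_2 = 10^(14.9/10) = 30.90
  Stage 3: F_3 = 10^(4.68/10) = 2.938, G_3 = 10^(−4.38/10) = 0.3648
  Stage 4: F_4 = 10^(6.78/10) = 4.764, G_4 = 10^(16.7/10) = 46.77
Friis cascade:
  F = 7.244 + (2.443 − 1)/0.1380 + (2.938 − 1)/4.266 + (4.764 − 1)/1.556 = 20.57
NF = 10 log₁₀(20.57) = 13.13 dB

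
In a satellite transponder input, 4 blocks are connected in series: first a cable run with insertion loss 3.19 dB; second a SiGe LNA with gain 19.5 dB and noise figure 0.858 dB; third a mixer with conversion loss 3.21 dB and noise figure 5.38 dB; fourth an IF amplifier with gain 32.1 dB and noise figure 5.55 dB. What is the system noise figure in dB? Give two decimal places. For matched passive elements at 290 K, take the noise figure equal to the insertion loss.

Convert to linear (a loss of L dB is a gain of −L dB): F_i = 10^(NF_i/10), G_i = 10^(G_i,dB/10)
  Stage 1: F_1 = 10^(3.19/10) = 2.084, G_1 = 10^(−3.19/10) = 0.4797
  Stage 2: F_2 = 10^(0.858/10) = 1.218, G_2 = 10^(19.5/10) = 89.13
  Stage 3: F_3 = 10^(5.38/10) = 3.451, G_3 = 10^(−3.21/10) = 0.4775
  Stage 4: F_4 = 10^(5.55/10) = 3.589, G_4 = 10^(32.1/10) = 1622
Friis cascade:
  F = 2.084 + (1.218 − 1)/0.4797 + (3.451 − 1)/42.76 + (3.589 − 1)/20.42 = 2.724
NF = 10 log₁₀(2.724) = 4.35 dB

4.35 dB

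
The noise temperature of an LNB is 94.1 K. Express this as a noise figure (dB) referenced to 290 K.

1.22 dB

F = 1 + T_e/T₀ = 1 + 94.1/290 = 1.32448
NF = 10 log₁₀(1.32448) = 1.22 dB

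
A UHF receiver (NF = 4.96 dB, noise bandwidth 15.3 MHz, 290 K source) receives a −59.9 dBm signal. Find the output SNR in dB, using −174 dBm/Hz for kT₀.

37.3 dB

Noise floor: N = −174 + 10 log₁₀(B) + NF
10 log₁₀(1.53×10⁷) = 71.85 dB
N = −174 + 71.85 + 4.96 = −97.19 dBm
SNR = P_sig − N = −59.9 − (−97.19) = 37.29 dB → 37.3 dB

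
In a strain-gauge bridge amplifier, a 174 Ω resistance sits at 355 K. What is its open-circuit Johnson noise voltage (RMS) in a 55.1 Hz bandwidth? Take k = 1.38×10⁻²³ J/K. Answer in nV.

V_n = √(4kTRB)
4kTRB = 4 × 1.38×10⁻²³ × 355 × 1.74×10² × 5.51×10¹ = 1.88×10⁻¹⁶ V²
V_n = √(1.88×10⁻¹⁶) = 1.37×10⁻⁸ V = 13.7 nV

13.7 nV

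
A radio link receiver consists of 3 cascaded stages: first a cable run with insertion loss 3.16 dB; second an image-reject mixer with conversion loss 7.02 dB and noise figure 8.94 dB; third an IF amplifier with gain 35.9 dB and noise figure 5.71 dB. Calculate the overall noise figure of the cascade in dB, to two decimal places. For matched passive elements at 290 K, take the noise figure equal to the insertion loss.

Convert to linear (a loss of L dB is a gain of −L dB): F_i = 10^(NF_i/10), G_i = 10^(G_i,dB/10)
  Stage 1: F_1 = 10^(3.16/10) = 2.070, G_1 = 10^(−3.16/10) = 0.4831
  Stage 2: F_2 = 10^(8.94/10) = 7.834, G_2 = 10^(−7.02/10) = 0.1986
  Stage 3: F_3 = 10^(5.71/10) = 3.724, G_3 = 10^(35.9/10) = 3890
Friis cascade:
  F = 2.070 + (7.834 − 1)/0.4831 + (3.724 − 1)/0.09594 = 44.61
NF = 10 log₁₀(44.61) = 16.49 dB

16.49 dB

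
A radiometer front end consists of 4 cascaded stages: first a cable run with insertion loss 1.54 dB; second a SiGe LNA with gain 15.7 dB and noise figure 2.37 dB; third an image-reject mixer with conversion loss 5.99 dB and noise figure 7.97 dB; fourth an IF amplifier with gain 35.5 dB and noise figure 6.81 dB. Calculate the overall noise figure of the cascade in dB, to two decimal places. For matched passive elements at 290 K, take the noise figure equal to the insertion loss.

5.11 dB

Convert to linear (a loss of L dB is a gain of −L dB): F_i = 10^(NF_i/10), G_i = 10^(G_i,dB/10)
  Stage 1: F_1 = 10^(1.54/10) = 1.426, G_1 = 10^(−1.54/10) = 0.7015
  Stage 2: F_2 = 10^(2.37/10) = 1.726, G_2 = 10^(15.7/10) = 37.15
  Stage 3: F_3 = 10^(7.97/10) = 6.266, G_3 = 10^(−5.99/10) = 0.2518
  Stage 4: F_4 = 10^(6.81/10) = 4.797, G_4 = 10^(35.5/10) = 3548
Friis cascade:
  F = 1.426 + (1.726 − 1)/0.7015 + (6.266 − 1)/26.06 + (4.797 − 1)/6.561 = 3.241
NF = 10 log₁₀(3.241) = 5.11 dB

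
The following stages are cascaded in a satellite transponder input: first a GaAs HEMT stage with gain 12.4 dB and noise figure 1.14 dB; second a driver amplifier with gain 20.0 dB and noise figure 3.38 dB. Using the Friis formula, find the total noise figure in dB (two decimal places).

1.36 dB

Convert to linear (a loss of L dB is a gain of −L dB): F_i = 10^(NF_i/10), G_i = 10^(G_i,dB/10)
  Stage 1: F_1 = 10^(1.14/10) = 1.300, G_1 = 10^(12.4/10) = 17.38
  Stage 2: F_2 = 10^(3.38/10) = 2.178, G_2 = 10^(20.0/10) = 100.0
Friis cascade:
  F = 1.300 + (2.178 − 1)/17.38 = 1.368
NF = 10 log₁₀(1.368) = 1.36 dB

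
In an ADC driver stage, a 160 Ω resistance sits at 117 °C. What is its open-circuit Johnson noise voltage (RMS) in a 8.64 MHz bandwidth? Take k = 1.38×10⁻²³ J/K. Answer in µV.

T = 117 °C + 273.15 = 390.15 K
V_n = √(4kTRB)
4kTRB = 4 × 1.38×10⁻²³ × 390.15 × 1.60×10² × 8.64×10⁶ = 2.98×10⁻¹¹ V²
V_n = √(2.98×10⁻¹¹) = 5.46×10⁻⁶ V = 5.46 µV

5.46 µV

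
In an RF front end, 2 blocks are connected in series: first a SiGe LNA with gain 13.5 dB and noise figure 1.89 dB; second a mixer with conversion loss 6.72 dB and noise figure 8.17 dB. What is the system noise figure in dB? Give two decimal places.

2.54 dB

Convert to linear (a loss of L dB is a gain of −L dB): F_i = 10^(NF_i/10), G_i = 10^(G_i,dB/10)
  Stage 1: F_1 = 10^(1.89/10) = 1.545, G_1 = 10^(13.5/10) = 22.39
  Stage 2: F_2 = 10^(8.17/10) = 6.561, G_2 = 10^(−6.72/10) = 0.2128
Friis cascade:
  F = 1.545 + (6.561 − 1)/22.39 = 1.794
NF = 10 log₁₀(1.794) = 2.54 dB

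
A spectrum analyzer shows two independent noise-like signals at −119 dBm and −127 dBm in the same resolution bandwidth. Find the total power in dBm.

Convert to linear, add, convert back:
P₁ = 1.26×10⁻¹⁵ W, P₂ = 2.00×10⁻¹⁶ W
P_tot = 1.46×10⁻¹⁵ W → 10 log₁₀(P_tot / 10⁻³) = −118.4 dBm

−118.4 dBm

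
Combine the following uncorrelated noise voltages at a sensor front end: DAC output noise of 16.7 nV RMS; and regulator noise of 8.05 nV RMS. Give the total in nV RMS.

18.5 nV

Uncorrelated sources add in power (mean-square): V_tot = √(ΣV_i²)
V_tot = √[(1.67×10⁻⁸)² + (8.05×10⁻⁹)²] = 1.85×10⁻⁸ V = 18.5 nV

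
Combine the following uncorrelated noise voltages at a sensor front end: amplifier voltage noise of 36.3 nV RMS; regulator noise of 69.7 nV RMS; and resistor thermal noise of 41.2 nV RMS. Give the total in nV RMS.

88.7 nV

Uncorrelated sources add in power (mean-square): V_tot = √(ΣV_i²)
V_tot = √[(3.63×10⁻⁸)² + (6.97×10⁻⁸)² + (4.12×10⁻⁸)²] = 8.87×10⁻⁸ V = 88.7 nV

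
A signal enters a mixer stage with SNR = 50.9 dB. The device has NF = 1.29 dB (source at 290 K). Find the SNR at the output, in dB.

49.61 dB

By definition F = SNR_in/SNR_out, so in dB: SNR_out = SNR_in − NF
SNR_out = 50.9 − 1.29 = 49.61 dB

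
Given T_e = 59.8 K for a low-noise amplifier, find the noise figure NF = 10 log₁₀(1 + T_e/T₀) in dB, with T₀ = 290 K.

F = 1 + T_e/T₀ = 1 + 59.8/290 = 1.20621
NF = 10 log₁₀(1.20621) = 0.814 dB

0.814 dB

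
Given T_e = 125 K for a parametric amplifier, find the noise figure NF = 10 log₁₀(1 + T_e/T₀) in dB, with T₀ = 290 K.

F = 1 + T_e/T₀ = 1 + 125/290 = 1.43103
NF = 10 log₁₀(1.43103) = 1.56 dB

1.56 dB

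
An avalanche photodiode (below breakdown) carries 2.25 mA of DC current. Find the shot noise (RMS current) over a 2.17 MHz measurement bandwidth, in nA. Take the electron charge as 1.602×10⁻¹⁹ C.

I_n = √(2qI·B)
2qI·B = 2 × 1.602×10⁻¹⁹ × 2.25×10⁻³ × 2.17×10⁶ = 1.56×10⁻¹⁵ A²
I_n = √(1.56×10⁻¹⁵) = 3.96×10⁻⁸ A = 39.6 nA

39.6 nA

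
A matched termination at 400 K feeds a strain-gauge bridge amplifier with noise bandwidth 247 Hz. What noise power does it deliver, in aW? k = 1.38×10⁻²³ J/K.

P_n = kTB = 1.38×10⁻²³ × 400 × 2.47×10² = 1.36×10⁻¹⁸ W = 1.36 aW

1.36 aW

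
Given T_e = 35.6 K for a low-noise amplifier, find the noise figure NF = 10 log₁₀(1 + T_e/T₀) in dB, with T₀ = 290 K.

0.503 dB

F = 1 + T_e/T₀ = 1 + 35.6/290 = 1.12276
NF = 10 log₁₀(1.12276) = 0.503 dB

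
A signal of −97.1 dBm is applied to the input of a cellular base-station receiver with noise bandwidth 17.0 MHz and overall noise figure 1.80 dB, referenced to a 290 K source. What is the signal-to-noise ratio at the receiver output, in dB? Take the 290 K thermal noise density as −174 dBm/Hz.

2.8 dB

Noise floor: N = −174 + 10 log₁₀(B) + NF
10 log₁₀(1.70×10⁷) = 72.3 dB
N = −174 + 72.3 + 1.80 = −99.90 dBm
SNR = P_sig − N = −97.1 − (−99.90) = 2.80 dB → 2.8 dB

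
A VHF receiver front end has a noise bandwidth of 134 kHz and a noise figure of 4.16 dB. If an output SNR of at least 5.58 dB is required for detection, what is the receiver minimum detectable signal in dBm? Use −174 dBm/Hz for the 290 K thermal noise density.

Sensitivity = −174 + 10 log₁₀(B) + NF + SNR_min
= −174 + 51.27 + 4.16 + 5.58
= −112.99 dBm → −113.0 dBm

−113.0 dBm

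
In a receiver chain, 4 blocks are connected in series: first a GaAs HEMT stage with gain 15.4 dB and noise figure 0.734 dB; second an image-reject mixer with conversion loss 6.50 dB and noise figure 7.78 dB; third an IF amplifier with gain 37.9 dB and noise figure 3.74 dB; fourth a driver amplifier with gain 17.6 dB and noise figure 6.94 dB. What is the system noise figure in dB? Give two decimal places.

1.77 dB

Convert to linear (a loss of L dB is a gain of −L dB): F_i = 10^(NF_i/10), G_i = 10^(G_i,dB/10)
  Stage 1: F_1 = 10^(0.734/10) = 1.184, G_1 = 10^(15.4/10) = 34.67
  Stage 2: F_2 = 10^(7.78/10) = 5.998, G_2 = 10^(−6.50/10) = 0.2239
  Stage 3: F_3 = 10^(3.74/10) = 2.366, G_3 = 10^(37.9/10) = 6166
  Stage 4: F_4 = 10^(6.94/10) = 4.943, G_4 = 10^(17.6/10) = 57.54
Friis cascade:
  F = 1.184 + (5.998 − 1)/34.67 + (2.366 − 1)/7.762 + (4.943 − 1)/4.786×10⁴ = 1.504
NF = 10 log₁₀(1.504) = 1.77 dB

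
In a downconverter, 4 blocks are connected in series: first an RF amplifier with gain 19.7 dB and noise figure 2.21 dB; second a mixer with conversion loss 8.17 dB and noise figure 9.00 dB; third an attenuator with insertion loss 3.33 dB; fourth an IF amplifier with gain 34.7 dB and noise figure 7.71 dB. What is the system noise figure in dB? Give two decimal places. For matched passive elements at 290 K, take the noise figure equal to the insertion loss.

4.08 dB

Convert to linear (a loss of L dB is a gain of −L dB): F_i = 10^(NF_i/10), G_i = 10^(G_i,dB/10)
  Stage 1: F_1 = 10^(2.21/10) = 1.663, G_1 = 10^(19.7/10) = 93.33
  Stage 2: F_2 = 10^(9.00/10) = 7.943, G_2 = 10^(−8.17/10) = 0.1524
  Stage 3: F_3 = 10^(3.33/10) = 2.153, G_3 = 10^(−3.33/10) = 0.4645
  Stage 4: F_4 = 10^(7.71/10) = 5.902, G_4 = 10^(34.7/10) = 2951
Friis cascade:
  F = 1.663 + (7.943 − 1)/93.33 + (2.153 − 1)/14.22 + (5.902 − 1)/6.607 = 2.561
NF = 10 log₁₀(2.561) = 4.08 dB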